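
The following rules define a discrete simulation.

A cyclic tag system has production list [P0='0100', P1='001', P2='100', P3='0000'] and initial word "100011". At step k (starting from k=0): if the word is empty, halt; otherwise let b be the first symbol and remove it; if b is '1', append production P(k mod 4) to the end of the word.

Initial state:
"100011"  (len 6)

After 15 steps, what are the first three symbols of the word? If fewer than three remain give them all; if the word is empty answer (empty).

010

step 0: "100011"  (len 6)
step 1: "000110100"  (len 9)
step 2: "00110100"  (len 8)
step 3: "0110100"  (len 7)
step 4: "110100"  (len 6)
step 5: "101000100"  (len 9)
step 6: "01000100001"  (len 11)
step 7: "1000100001"  (len 10)
step 8: "0001000010000"  (len 13)
step 9: "001000010000"  (len 12)
step 10: "01000010000"  (len 11)
step 11: "1000010000"  (len 10)
step 12: "0000100000000"  (len 13)
step 13: "000100000000"  (len 12)
step 14: "00100000000"  (len 11)
step 15: "0100000000"  (len 10)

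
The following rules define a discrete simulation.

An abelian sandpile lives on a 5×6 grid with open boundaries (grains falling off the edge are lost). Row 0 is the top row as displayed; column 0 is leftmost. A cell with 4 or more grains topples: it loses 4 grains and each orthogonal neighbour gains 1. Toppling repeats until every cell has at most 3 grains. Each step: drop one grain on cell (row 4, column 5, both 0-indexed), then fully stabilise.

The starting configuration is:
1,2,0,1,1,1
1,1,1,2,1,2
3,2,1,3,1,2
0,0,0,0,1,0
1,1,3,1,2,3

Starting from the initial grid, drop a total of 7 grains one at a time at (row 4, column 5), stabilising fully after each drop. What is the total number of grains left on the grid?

40

gen 0: 1,2,0,1,1,1
1,1,1,2,1,2
3,2,1,3,1,2
0,0,0,0,1,0
1,1,3,1,2,3
gen 1: 1,2,0,1,1,1
1,1,1,2,1,2
3,2,1,3,1,2
0,0,0,0,1,1
1,1,3,1,3,0
gen 2: 1,2,0,1,1,1
1,1,1,2,1,2
3,2,1,3,1,2
0,0,0,0,1,1
1,1,3,1,3,1
gen 3: 1,2,0,1,1,1
1,1,1,2,1,2
3,2,1,3,1,2
0,0,0,0,1,1
1,1,3,1,3,2
gen 4: 1,2,0,1,1,1
1,1,1,2,1,2
3,2,1,3,1,2
0,0,0,0,1,1
1,1,3,1,3,3
gen 5: 1,2,0,1,1,1
1,1,1,2,1,2
3,2,1,3,1,2
0,0,0,0,2,2
1,1,3,2,0,1
gen 6: 1,2,0,1,1,1
1,1,1,2,1,2
3,2,1,3,1,2
0,0,0,0,2,2
1,1,3,2,0,2
gen 7: 1,2,0,1,1,1
1,1,1,2,1,2
3,2,1,3,1,2
0,0,0,0,2,2
1,1,3,2,0,3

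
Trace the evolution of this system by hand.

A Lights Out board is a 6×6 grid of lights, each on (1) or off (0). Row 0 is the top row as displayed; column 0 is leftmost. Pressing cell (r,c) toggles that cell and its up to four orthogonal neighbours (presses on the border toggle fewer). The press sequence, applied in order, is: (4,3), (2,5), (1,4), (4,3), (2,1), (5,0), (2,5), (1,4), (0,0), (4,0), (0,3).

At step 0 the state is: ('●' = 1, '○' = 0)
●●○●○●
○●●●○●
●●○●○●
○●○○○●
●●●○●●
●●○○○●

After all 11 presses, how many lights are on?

17

[0] ●●○●○●
○●●●○●
●●○●○●
○●○○○●
●●●○●●
●●○○○●
[1] ●●○●○●
○●●●○●
●●○●○●
○●○●○●
●●○●○●
●●○●○●
[2] ●●○●○●
○●●●○○
●●○●●○
○●○●○○
●●○●○●
●●○●○●
[3] ●●○●●●
○●●○●●
●●○●○○
○●○●○○
●●○●○●
●●○●○●
[4] ●●○●●●
○●●○●●
●●○●○○
○●○○○○
●●●○●●
●●○○○●
[5] ●●○●●●
○○●○●●
○○●●○○
○○○○○○
●●●○●●
●●○○○●
[6] ●●○●●●
○○●○●●
○○●●○○
○○○○○○
○●●○●●
○○○○○●
[7] ●●○●●●
○○●○●○
○○●●●●
○○○○○●
○●●○●●
○○○○○●
[8] ●●○●○●
○○●●○●
○○●●○●
○○○○○●
○●●○●●
○○○○○●
[9] ○○○●○●
●○●●○●
○○●●○●
○○○○○●
○●●○●●
○○○○○●
[10] ○○○●○●
●○●●○●
○○●●○●
●○○○○●
●○●○●●
●○○○○●
[11] ○○●○●●
●○●○○●
○○●●○●
●○○○○●
●○●○●●
●○○○○●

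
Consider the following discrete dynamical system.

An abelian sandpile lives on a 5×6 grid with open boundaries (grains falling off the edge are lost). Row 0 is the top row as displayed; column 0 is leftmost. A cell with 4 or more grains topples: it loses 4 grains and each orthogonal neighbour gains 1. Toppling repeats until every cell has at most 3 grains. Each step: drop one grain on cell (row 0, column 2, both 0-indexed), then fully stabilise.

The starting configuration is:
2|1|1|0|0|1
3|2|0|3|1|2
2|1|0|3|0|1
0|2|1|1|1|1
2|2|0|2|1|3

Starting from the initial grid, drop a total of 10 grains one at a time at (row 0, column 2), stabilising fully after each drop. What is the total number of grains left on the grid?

47

gen 0: 2|1|1|0|0|1
3|2|0|3|1|2
2|1|0|3|0|1
0|2|1|1|1|1
2|2|0|2|1|3
gen 1: 2|1|2|0|0|1
3|2|0|3|1|2
2|1|0|3|0|1
0|2|1|1|1|1
2|2|0|2|1|3
gen 2: 2|1|3|0|0|1
3|2|0|3|1|2
2|1|0|3|0|1
0|2|1|1|1|1
2|2|0|2|1|3
gen 3: 2|2|0|1|0|1
3|2|1|3|1|2
2|1|0|3|0|1
0|2|1|1|1|1
2|2|0|2|1|3
gen 4: 2|2|1|1|0|1
3|2|1|3|1|2
2|1|0|3|0|1
0|2|1|1|1|1
2|2|0|2|1|3
gen 5: 2|2|2|1|0|1
3|2|1|3|1|2
2|1|0|3|0|1
0|2|1|1|1|1
2|2|0|2|1|3
gen 6: 2|2|3|1|0|1
3|2|1|3|1|2
2|1|0|3|0|1
0|2|1|1|1|1
2|2|0|2|1|3
gen 7: 2|3|0|2|0|1
3|2|2|3|1|2
2|1|0|3|0|1
0|2|1|1|1|1
2|2|0|2|1|3
gen 8: 2|3|1|2|0|1
3|2|2|3|1|2
2|1|0|3|0|1
0|2|1|1|1|1
2|2|0|2|1|3
gen 9: 2|3|2|2|0|1
3|2|2|3|1|2
2|1|0|3|0|1
0|2|1|1|1|1
2|2|0|2|1|3
gen 10: 2|3|3|2|0|1
3|2|2|3|1|2
2|1|0|3|0|1
0|2|1|1|1|1
2|2|0|2|1|3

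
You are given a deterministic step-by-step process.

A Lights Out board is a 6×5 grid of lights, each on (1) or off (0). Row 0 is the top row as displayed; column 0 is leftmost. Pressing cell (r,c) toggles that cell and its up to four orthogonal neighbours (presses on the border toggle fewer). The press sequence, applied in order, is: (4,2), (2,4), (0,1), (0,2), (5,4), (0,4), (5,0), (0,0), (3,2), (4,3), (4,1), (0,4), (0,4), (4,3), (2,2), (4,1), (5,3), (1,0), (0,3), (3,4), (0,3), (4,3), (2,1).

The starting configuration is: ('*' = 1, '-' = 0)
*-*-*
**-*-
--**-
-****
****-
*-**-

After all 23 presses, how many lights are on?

k=0  *-*-*
**-*-
--**-
-****
****-
*-**-
k=1  *-*-*
**-*-
--**-
-*-**
*----
*--*-
k=2  *-*-*
**-**
--*-*
-*-*-
*----
*--*-
k=3  -*--*
*--**
--*-*
-*-*-
*----
*--*-
k=4  --***
*-***
--*-*
-*-*-
*----
*--*-
k=5  --***
*-***
--*-*
-*-*-
*---*
*---*
k=6  --*--
*-**-
--*-*
-*-*-
*---*
*---*
k=7  --*--
*-**-
--*-*
-*-*-
----*
-*--*
k=8  ***--
--**-
--*-*
-*-*-
----*
-*--*
k=9  ***--
--**-
----*
--*--
--*-*
-*--*
k=10  ***--
--**-
----*
--**-
---*-
-*-**
k=11  ***--
--**-
----*
-***-
****-
---**
k=12  *****
--***
----*
-***-
****-
---**
k=13  ***--
--**-
----*
-***-
****-
---**
k=14  ***--
--**-
----*
-**--
**--*
----*
k=15  ***--
---*-
-****
-*---
**--*
----*
k=16  ***--
---*-
-****
-----
--*-*
-*--*
k=17  ***--
---*-
-****
-----
--***
-***-
k=18  -**--
**-*-
*****
-----
--***
-***-
k=19  -*-**
**---
*****
-----
--***
-***-
k=20  -*-**
**---
****-
---**
--**-
-***-
k=21  -**--
**-*-
****-
---**
--**-
-***-
k=22  -**--
**-*-
****-
----*
----*
-**--
k=23  -**--
*--*-
---*-
-*--*
----*
-**--

10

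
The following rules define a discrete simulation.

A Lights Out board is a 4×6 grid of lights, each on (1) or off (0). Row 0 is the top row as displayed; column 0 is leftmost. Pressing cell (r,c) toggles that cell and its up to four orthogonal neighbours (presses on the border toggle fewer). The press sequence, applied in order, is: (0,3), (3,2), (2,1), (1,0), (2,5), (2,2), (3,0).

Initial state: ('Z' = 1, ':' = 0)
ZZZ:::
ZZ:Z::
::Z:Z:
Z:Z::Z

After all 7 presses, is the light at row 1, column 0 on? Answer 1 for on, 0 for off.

0

step 0: ZZZ:::
ZZ:Z::
::Z:Z:
Z:Z::Z
step 1: ZZ:ZZ:
ZZ::::
::Z:Z:
Z:Z::Z
step 2: ZZ:ZZ:
ZZ::::
::::Z:
ZZ:Z:Z
step 3: ZZ:ZZ:
Z:::::
ZZZ:Z:
Z::Z:Z
step 4: :Z:ZZ:
:Z::::
:ZZ:Z:
Z::Z:Z
step 5: :Z:ZZ:
:Z:::Z
:ZZ::Z
Z::Z::
step 6: :Z:ZZ:
:ZZ::Z
:::Z:Z
Z:ZZ::
step 7: :Z:ZZ:
:ZZ::Z
Z::Z:Z
:ZZZ::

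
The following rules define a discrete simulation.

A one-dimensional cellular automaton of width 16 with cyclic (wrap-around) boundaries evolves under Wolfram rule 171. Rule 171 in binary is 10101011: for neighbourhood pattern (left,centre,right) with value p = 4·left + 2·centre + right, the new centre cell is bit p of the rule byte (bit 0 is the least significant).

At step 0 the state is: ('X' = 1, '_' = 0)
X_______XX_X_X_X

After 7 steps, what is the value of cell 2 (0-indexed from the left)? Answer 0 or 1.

step 0: X_______XX_X_X_X
step 1: __XXXXXXX_X_X_XX
step 2: _XXXXXXX_X_X_XX_
step 3: XXXXXXX_X_X_XX__
step 4: XXXXXX_X_X_XX__X
step 5: XXXXX_X_X_XX__XX
step 6: XXXX_X_X_XX__XXX
step 7: XXX_X_X_XX__XXXX

1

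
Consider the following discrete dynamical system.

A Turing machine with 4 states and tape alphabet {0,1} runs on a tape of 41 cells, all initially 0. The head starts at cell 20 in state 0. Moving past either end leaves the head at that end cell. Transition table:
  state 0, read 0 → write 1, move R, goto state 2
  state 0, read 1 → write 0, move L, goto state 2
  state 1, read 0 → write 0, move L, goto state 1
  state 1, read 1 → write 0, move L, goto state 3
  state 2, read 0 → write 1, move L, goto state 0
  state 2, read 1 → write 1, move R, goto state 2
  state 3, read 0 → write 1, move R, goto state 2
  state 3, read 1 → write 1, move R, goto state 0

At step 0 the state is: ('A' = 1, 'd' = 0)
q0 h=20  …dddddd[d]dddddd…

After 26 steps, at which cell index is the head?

[0] q0 h=20  …dddddd[d]dddddd…
[1] q2 h=21  …dddddA[d]dddddd…
[2] q0 h=20  …dddddd[A]Addddd…
[3] q2 h=19  …dddddd[d]dAdddd…
[4] q0 h=18  …dddddd[d]AdAddd…
[5] q2 h=19  …dddddA[A]dAdddd…
[6] q2 h=20  …ddddAA[d]Addddd…
[7] q0 h=19  …dddddA[A]AAdddd…
[8] q2 h=18  …dddddd[A]dAAddd…
[9] q2 h=19  …dddddA[d]AAdddd…
[10] q0 h=18  …dddddd[A]AAAddd…
[11] q2 h=17  …dddddd[d]dAAAdd…
[12] q0 h=16  …dddddd[d]AdAAAd…
[13] q2 h=17  …dddddA[A]dAAAdd…
[14] q2 h=18  …ddddAA[d]AAAddd…
[15] q0 h=17  …dddddA[A]AAAAdd…
[16] q2 h=16  …dddddd[A]dAAAAd…
[17] q2 h=17  …dddddA[d]AAAAdd…
[18] q0 h=16  …dddddd[A]AAAAAd…
[19] q2 h=15  …dddddd[d]dAAAAA…
[20] q0 h=14  …dddddd[d]AdAAAA…
[21] q2 h=15  …dddddA[A]dAAAAA…
[22] q2 h=16  …ddddAA[d]AAAAAd…
[23] q0 h=15  …dddddA[A]AAAAAA…
[24] q2 h=14  …dddddd[A]dAAAAA…
[25] q2 h=15  …dddddA[d]AAAAAA…
[26] q0 h=14  …dddddd[A]AAAAAA…

14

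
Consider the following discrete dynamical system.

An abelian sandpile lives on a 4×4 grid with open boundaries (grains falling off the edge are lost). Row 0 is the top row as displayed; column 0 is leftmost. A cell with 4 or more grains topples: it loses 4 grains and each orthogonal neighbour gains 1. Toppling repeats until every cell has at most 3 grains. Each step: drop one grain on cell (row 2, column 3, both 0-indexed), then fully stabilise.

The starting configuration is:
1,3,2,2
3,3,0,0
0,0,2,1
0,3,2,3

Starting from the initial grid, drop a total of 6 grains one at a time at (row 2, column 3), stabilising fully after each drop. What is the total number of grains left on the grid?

0) 1,3,2,2
3,3,0,0
0,0,2,1
0,3,2,3
1) 1,3,2,2
3,3,0,0
0,0,2,2
0,3,2,3
2) 1,3,2,2
3,3,0,0
0,0,2,3
0,3,2,3
3) 1,3,2,2
3,3,0,1
0,0,3,1
0,3,3,0
4) 1,3,2,2
3,3,0,1
0,0,3,2
0,3,3,0
5) 1,3,2,2
3,3,0,1
0,0,3,3
0,3,3,0
6) 1,3,2,2
3,3,1,2
0,2,1,1
1,0,1,2

25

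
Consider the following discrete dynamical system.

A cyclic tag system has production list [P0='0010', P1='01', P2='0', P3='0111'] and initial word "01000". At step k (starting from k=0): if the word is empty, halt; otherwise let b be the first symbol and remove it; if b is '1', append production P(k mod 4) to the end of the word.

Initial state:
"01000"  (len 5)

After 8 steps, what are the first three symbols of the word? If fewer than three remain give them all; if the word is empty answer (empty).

t=0: "01000"  (len 5)
t=1: "1000"  (len 4)
t=2: "00001"  (len 5)
t=3: "0001"  (len 4)
t=4: "001"  (len 3)
t=5: "01"  (len 2)
t=6: "1"  (len 1)
t=7: "0"  (len 1)
t=8: (halted — word empty)

(empty)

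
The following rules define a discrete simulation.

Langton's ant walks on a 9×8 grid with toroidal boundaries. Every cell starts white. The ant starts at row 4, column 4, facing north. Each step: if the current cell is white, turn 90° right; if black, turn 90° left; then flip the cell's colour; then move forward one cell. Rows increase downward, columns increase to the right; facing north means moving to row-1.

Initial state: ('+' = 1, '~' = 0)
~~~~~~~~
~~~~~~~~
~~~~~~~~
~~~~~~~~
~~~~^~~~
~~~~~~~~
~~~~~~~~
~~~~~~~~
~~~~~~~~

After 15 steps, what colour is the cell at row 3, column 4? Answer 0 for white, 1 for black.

t=0: ~~~~~~~~
~~~~~~~~
~~~~~~~~
~~~~~~~~
~~~~^~~~
~~~~~~~~
~~~~~~~~
~~~~~~~~
~~~~~~~~
t=1: ~~~~~~~~
~~~~~~~~
~~~~~~~~
~~~~~~~~
~~~~+>~~
~~~~~~~~
~~~~~~~~
~~~~~~~~
~~~~~~~~
t=2: ~~~~~~~~
~~~~~~~~
~~~~~~~~
~~~~~~~~
~~~~++~~
~~~~~v~~
~~~~~~~~
~~~~~~~~
~~~~~~~~
t=3: ~~~~~~~~
~~~~~~~~
~~~~~~~~
~~~~~~~~
~~~~++~~
~~~~<+~~
~~~~~~~~
~~~~~~~~
~~~~~~~~
t=4: ~~~~~~~~
~~~~~~~~
~~~~~~~~
~~~~~~~~
~~~~^+~~
~~~~++~~
~~~~~~~~
~~~~~~~~
~~~~~~~~
t=5: ~~~~~~~~
~~~~~~~~
~~~~~~~~
~~~~~~~~
~~~<~+~~
~~~~++~~
~~~~~~~~
~~~~~~~~
~~~~~~~~
t=6: ~~~~~~~~
~~~~~~~~
~~~~~~~~
~~~^~~~~
~~~+~+~~
~~~~++~~
~~~~~~~~
~~~~~~~~
~~~~~~~~
t=7: ~~~~~~~~
~~~~~~~~
~~~~~~~~
~~~+>~~~
~~~+~+~~
~~~~++~~
~~~~~~~~
~~~~~~~~
~~~~~~~~
t=8: ~~~~~~~~
~~~~~~~~
~~~~~~~~
~~~++~~~
~~~+v+~~
~~~~++~~
~~~~~~~~
~~~~~~~~
~~~~~~~~
t=9: ~~~~~~~~
~~~~~~~~
~~~~~~~~
~~~++~~~
~~~<++~~
~~~~++~~
~~~~~~~~
~~~~~~~~
~~~~~~~~
t=10: ~~~~~~~~
~~~~~~~~
~~~~~~~~
~~~++~~~
~~~~++~~
~~~v++~~
~~~~~~~~
~~~~~~~~
~~~~~~~~
t=11: ~~~~~~~~
~~~~~~~~
~~~~~~~~
~~~++~~~
~~~~++~~
~~<+++~~
~~~~~~~~
~~~~~~~~
~~~~~~~~
t=12: ~~~~~~~~
~~~~~~~~
~~~~~~~~
~~~++~~~
~~^~++~~
~~++++~~
~~~~~~~~
~~~~~~~~
~~~~~~~~
t=13: ~~~~~~~~
~~~~~~~~
~~~~~~~~
~~~++~~~
~~+>++~~
~~++++~~
~~~~~~~~
~~~~~~~~
~~~~~~~~
t=14: ~~~~~~~~
~~~~~~~~
~~~~~~~~
~~~++~~~
~~++++~~
~~+v++~~
~~~~~~~~
~~~~~~~~
~~~~~~~~
t=15: ~~~~~~~~
~~~~~~~~
~~~~~~~~
~~~++~~~
~~++++~~
~~+~>+~~
~~~~~~~~
~~~~~~~~
~~~~~~~~

1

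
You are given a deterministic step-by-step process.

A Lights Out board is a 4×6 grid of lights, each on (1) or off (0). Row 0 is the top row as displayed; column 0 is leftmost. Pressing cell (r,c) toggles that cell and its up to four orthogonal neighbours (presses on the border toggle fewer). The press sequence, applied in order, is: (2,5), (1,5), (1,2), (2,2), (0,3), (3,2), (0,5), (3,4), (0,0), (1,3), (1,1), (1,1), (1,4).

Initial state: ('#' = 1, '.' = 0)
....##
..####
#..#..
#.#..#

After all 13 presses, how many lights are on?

t=0: ....##
..####
#..#..
#.#..#
t=1: ....##
..###.
#..###
#.#...
t=2: ....#.
..##.#
#..##.
#.#...
t=3: ..#.#.
.#...#
#.###.
#.#...
t=4: ..#.#.
.##..#
##..#.
#.....
t=5: ...#..
.###.#
##..#.
#.....
t=6: ...#..
.###.#
###.#.
####..
t=7: ...###
.###..
###.#.
####..
t=8: ...###
.###..
###...
###.##
t=9: ##.###
####..
###...
###.##
t=10: ##..##
##..#.
####..
###.##
t=11: #...##
..#.#.
#.##..
###.##
t=12: ##..##
##..#.
####..
###.##
t=13: ##...#
##.#.#
#####.
###.##

17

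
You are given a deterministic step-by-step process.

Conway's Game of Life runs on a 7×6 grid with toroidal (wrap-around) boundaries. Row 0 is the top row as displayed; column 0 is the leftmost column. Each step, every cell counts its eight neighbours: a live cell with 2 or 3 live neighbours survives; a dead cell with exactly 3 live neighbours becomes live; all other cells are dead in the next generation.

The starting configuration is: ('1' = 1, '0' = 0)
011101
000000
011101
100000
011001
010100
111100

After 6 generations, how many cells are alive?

6

step 0: 011101
000000
011101
100000
011001
010100
111100
step 1: 000110
000000
111000
000111
011000
000110
000000
step 2: 000000
011100
111111
000111
001001
001100
000000
step 3: 001000
000001
000000
000000
001001
001100
000000
step 4: 000000
000000
000000
000000
001100
001100
001100
step 5: 000000
000000
000000
000000
001100
010010
001100
step 6: 000000
000000
000000
000000
001100
010010
001100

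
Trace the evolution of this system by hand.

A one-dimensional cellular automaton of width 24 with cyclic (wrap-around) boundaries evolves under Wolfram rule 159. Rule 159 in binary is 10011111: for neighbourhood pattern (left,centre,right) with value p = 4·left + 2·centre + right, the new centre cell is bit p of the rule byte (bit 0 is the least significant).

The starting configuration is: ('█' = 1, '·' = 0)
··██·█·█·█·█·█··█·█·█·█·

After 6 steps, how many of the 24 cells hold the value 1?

16

0) ··██·█·█·█·█·█··█·█·█·█·
1) ███··█·█·█·█·████·█·█·██
2) ██·███·█·█·█·███··█·█·██
3) █··██··█·█·█·██·███·█·██
4) ·███·███·█·█·█··██··█·██
5) ·██··██··█·█·████·███·█·
6) ██·███·███·█·███··██··██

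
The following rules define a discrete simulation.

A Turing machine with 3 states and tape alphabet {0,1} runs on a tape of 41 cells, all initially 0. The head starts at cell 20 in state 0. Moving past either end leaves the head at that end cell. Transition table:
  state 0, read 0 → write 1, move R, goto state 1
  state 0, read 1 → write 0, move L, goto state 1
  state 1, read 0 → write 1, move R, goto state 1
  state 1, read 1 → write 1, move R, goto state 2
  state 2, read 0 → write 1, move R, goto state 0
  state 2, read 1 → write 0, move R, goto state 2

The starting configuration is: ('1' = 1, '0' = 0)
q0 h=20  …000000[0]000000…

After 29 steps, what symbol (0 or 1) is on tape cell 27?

0) q0 h=20  …000000[0]000000…
1) q1 h=21  …000001[0]000000…
2) q1 h=22  …000011[0]000000…
3) q1 h=23  …000111[0]000000…
4) q1 h=24  …001111[0]000000…
5) q1 h=25  …011111[0]000000…
6) q1 h=26  …111111[0]000000…
7) q1 h=27  …111111[0]000000…
8) q1 h=28  …111111[0]000000…
9) q1 h=29  …111111[0]000000…
10) q1 h=30  …111111[0]000000…
11) q1 h=31  …111111[0]000000…
12) q1 h=32  …111111[0]000000…
13) q1 h=33  …111111[0]000000…
14) q1 h=34  …111111[0]000000|
15) q1 h=35  …111111[0]00000|
16) q1 h=36  …111111[0]0000|
17) q1 h=37  …111111[0]000|
18) q1 h=38  …111111[0]00|
19) q1 h=39  …111111[0]0|
20) q1 h=40  …111111[0]|
21) q1 h=40  …111111[1]|
22) q2 h=40  …111111[1]|
23) q2 h=40  …111111[0]|
24) q0 h=40  …111111[1]|
25) q1 h=39  …111111[1]0|
26) q2 h=40  …111111[0]|
27) q0 h=40  …111111[1]|
28) q1 h=39  …111111[1]0|
29) q2 h=40  …111111[0]|

1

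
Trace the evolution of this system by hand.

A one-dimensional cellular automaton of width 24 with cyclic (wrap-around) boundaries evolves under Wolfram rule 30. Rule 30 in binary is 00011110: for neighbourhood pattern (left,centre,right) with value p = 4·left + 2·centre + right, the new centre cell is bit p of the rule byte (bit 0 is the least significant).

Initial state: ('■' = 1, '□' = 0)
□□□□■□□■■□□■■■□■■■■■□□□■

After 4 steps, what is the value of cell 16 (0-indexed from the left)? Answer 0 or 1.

1

t=0: □□□□■□□■■□□■■■□■■■■■□□□■
t=1: ■□□■■■■■□■■■□□□■□□□□■□■■
t=2: □■■■□□□□□■□□■□■■■□□■■□■□
t=3: ■■□□■□□□■■■■■□■□□■■■□□■■
t=4: □□■■■■□■■□□□□□■■■■□□■■■□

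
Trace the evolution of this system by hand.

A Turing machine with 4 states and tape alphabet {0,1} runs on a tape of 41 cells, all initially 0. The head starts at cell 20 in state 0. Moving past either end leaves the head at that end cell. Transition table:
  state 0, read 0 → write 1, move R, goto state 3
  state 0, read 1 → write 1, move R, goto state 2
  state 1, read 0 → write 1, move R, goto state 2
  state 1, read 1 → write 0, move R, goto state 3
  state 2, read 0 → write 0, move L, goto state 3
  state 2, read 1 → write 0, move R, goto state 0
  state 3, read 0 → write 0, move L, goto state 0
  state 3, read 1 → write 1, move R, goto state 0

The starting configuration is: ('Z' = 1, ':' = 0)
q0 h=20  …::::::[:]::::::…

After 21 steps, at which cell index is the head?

[0] q0 h=20  …::::::[:]::::::…
[1] q3 h=21  …:::::Z[:]::::::…
[2] q0 h=20  …::::::[Z]::::::…
[3] q2 h=21  …:::::Z[:]::::::…
[4] q3 h=20  …::::::[Z]::::::…
[5] q0 h=21  …:::::Z[:]::::::…
[6] q3 h=22  …::::ZZ[:]::::::…
[7] q0 h=21  …:::::Z[Z]::::::…
[8] q2 h=22  …::::ZZ[:]::::::…
[9] q3 h=21  …:::::Z[Z]::::::…
[10] q0 h=22  …::::ZZ[:]::::::…
[11] q3 h=23  …:::ZZZ[:]::::::…
[12] q0 h=22  …::::ZZ[Z]::::::…
[13] q2 h=23  …:::ZZZ[:]::::::…
[14] q3 h=22  …::::ZZ[Z]::::::…
[15] q0 h=23  …:::ZZZ[:]::::::…
[16] q3 h=24  …::ZZZZ[:]::::::…
[17] q0 h=23  …:::ZZZ[Z]::::::…
[18] q2 h=24  …::ZZZZ[:]::::::…
[19] q3 h=23  …:::ZZZ[Z]::::::…
[20] q0 h=24  …::ZZZZ[:]::::::…
[21] q3 h=25  …:ZZZZZ[:]::::::…

25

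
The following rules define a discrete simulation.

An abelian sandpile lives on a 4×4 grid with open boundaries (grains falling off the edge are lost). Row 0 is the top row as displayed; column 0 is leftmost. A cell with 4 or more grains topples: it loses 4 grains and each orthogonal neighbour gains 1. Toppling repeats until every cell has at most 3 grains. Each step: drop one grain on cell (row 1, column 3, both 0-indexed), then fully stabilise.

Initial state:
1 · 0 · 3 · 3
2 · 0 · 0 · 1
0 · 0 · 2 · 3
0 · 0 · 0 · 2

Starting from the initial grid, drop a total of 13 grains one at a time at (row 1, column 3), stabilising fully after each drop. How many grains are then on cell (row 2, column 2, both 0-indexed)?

1

[0] 1 · 0 · 3 · 3
2 · 0 · 0 · 1
0 · 0 · 2 · 3
0 · 0 · 0 · 2
[1] 1 · 0 · 3 · 3
2 · 0 · 0 · 2
0 · 0 · 2 · 3
0 · 0 · 0 · 2
[2] 1 · 0 · 3 · 3
2 · 0 · 0 · 3
0 · 0 · 2 · 3
0 · 0 · 0 · 2
[3] 1 · 1 · 0 · 1
2 · 0 · 2 · 2
0 · 0 · 3 · 0
0 · 0 · 0 · 3
[4] 1 · 1 · 0 · 1
2 · 0 · 2 · 3
0 · 0 · 3 · 0
0 · 0 · 0 · 3
[5] 1 · 1 · 0 · 2
2 · 0 · 3 · 0
0 · 0 · 3 · 1
0 · 0 · 0 · 3
[6] 1 · 1 · 0 · 2
2 · 0 · 3 · 1
0 · 0 · 3 · 1
0 · 0 · 0 · 3
[7] 1 · 1 · 0 · 2
2 · 0 · 3 · 2
0 · 0 · 3 · 1
0 · 0 · 0 · 3
[8] 1 · 1 · 0 · 2
2 · 0 · 3 · 3
0 · 0 · 3 · 1
0 · 0 · 0 · 3
[9] 1 · 1 · 1 · 3
2 · 1 · 1 · 1
0 · 1 · 0 · 3
0 · 0 · 1 · 3
[10] 1 · 1 · 1 · 3
2 · 1 · 1 · 2
0 · 1 · 0 · 3
0 · 0 · 1 · 3
[11] 1 · 1 · 1 · 3
2 · 1 · 1 · 3
0 · 1 · 0 · 3
0 · 0 · 1 · 3
[12] 1 · 1 · 2 · 0
2 · 1 · 2 · 2
0 · 1 · 1 · 1
0 · 0 · 2 · 0
[13] 1 · 1 · 2 · 0
2 · 1 · 2 · 3
0 · 1 · 1 · 1
0 · 0 · 2 · 0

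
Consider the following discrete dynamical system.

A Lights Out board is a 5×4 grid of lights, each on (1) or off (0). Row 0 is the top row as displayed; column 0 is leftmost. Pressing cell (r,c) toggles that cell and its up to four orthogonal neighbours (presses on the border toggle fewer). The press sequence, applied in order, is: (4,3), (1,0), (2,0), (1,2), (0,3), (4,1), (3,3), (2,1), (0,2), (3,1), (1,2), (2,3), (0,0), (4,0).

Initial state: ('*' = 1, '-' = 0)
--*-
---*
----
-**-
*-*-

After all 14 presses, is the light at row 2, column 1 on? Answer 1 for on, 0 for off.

k=0  --*-
---*
----
-**-
*-*-
k=1  --*-
---*
----
-***
*--*
k=2  *-*-
**-*
*---
-***
*--*
k=3  *-*-
-*-*
-*--
****
*--*
k=4  *---
--*-
-**-
****
*--*
k=5  *-**
--**
-**-
****
*--*
k=6  *-**
--**
-**-
*-**
-***
k=7  *-**
--**
-***
*---
-**-
k=8  *-**
-***
*--*
**--
-**-
k=9  **--
-*-*
*--*
**--
-**-
k=10  **--
-*-*
**-*
--*-
--*-
k=11  ***-
--*-
****
--*-
--*-
k=12  ***-
--**
**--
--**
--*-
k=13  --*-
*-**
**--
--**
--*-
k=14  --*-
*-**
**--
*-**
***-

1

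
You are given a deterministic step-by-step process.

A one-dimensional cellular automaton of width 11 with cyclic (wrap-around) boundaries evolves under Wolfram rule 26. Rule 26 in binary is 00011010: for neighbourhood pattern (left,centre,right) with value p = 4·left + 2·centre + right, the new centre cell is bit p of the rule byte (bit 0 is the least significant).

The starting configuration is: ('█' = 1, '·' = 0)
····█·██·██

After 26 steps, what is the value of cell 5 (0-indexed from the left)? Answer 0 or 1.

1

[0] ····█·██·██
[1] █··█··█··█·
[2] ·██·██·██··
[3] ██··█··█·█·
[4] █·██·██····
[5] ··█··█·█··█
[6] ██·██···██·
[7] █··█·█·██··
[8] ·██····█·██
[9] ·█·█··█··█·
[10] █···██·██·█
[11] ·█·██··█··█
[12] ···█·██·██·
[13] ··█··█··█·█
[14] ██·██·██···
[15] █··█··█·█·█
[16] ·██·██····█
[17] ·█··█·█··█·
[18] █·██···██·█
[19] ··█·█·██··█
[20] ██····█·██·
[21] █·█··█··█··
[22] ···██·██·██
[23] █·██··█··█·
[24] ··█·██·██··
[25] ·█··█··█·█·
[26] █·██·██···█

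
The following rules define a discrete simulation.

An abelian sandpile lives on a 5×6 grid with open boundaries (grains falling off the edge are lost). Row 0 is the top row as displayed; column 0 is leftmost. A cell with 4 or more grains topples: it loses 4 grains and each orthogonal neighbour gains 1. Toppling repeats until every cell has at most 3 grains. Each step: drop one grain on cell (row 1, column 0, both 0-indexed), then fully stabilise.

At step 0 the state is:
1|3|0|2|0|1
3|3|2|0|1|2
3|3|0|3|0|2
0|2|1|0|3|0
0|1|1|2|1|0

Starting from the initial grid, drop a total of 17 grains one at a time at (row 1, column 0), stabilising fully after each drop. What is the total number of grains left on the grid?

43

[0] 1|3|0|2|0|1
3|3|2|0|1|2
3|3|0|3|0|2
0|2|1|0|3|0
0|1|1|2|1|0
[1] 3|0|1|2|0|1
2|2|3|0|1|2
1|1|1|3|0|2
1|3|1|0|3|0
0|1|1|2|1|0
[2] 3|0|1|2|0|1
3|2|3|0|1|2
1|1|1|3|0|2
1|3|1|0|3|0
0|1|1|2|1|0
[3] 0|1|1|2|0|1
1|3|3|0|1|2
2|1|1|3|0|2
1|3|1|0|3|0
0|1|1|2|1|0
[4] 0|1|1|2|0|1
2|3|3|0|1|2
2|1|1|3|0|2
1|3|1|0|3|0
0|1|1|2|1|0
[5] 0|1|1|2|0|1
3|3|3|0|1|2
2|1|1|3|0|2
1|3|1|0|3|0
0|1|1|2|1|0
[6] 1|2|2|2|0|1
1|1|0|1|1|2
3|2|2|3|0|2
1|3|1|0|3|0
0|1|1|2|1|0
[7] 1|2|2|2|0|1
2|1|0|1|1|2
3|2|2|3|0|2
1|3|1|0|3|0
0|1|1|2|1|0
[8] 1|2|2|2|0|1
3|1|0|1|1|2
3|2|2|3|0|2
1|3|1|0|3|0
0|1|1|2|1|0
[9] 2|2|2|2|0|1
1|2|0|1|1|2
0|3|2|3|0|2
2|3|1|0|3|0
0|1|1|2|1|0
[10] 2|2|2|2|0|1
2|2|0|1|1|2
0|3|2|3|0|2
2|3|1|0|3|0
0|1|1|2|1|0
[11] 2|2|2|2|0|1
3|2|0|1|1|2
0|3|2|3|0|2
2|3|1|0|3|0
0|1|1|2|1|0
[12] 3|2|2|2|0|1
0|3|0|1|1|2
1|3|2|3|0|2
2|3|1|0|3|0
0|1|1|2|1|0
[13] 3|2|2|2|0|1
1|3|0|1|1|2
1|3|2|3|0|2
2|3|1|0|3|0
0|1|1|2|1|0
[14] 3|2|2|2|0|1
2|3|0|1|1|2
1|3|2|3|0|2
2|3|1|0|3|0
0|1|1|2|1|0
[15] 3|2|2|2|0|1
3|3|0|1|1|2
1|3|2|3|0|2
2|3|1|0|3|0
0|1|1|2|1|0
[16] 1|0|3|2|0|1
2|2|1|1|1|2
3|1|3|3|0|2
3|0|2|0|3|0
0|2|1|2|1|0
[17] 1|0|3|2|0|1
3|2|1|1|1|2
3|1|3|3|0|2
3|0|2|0|3|0
0|2|1|2|1|0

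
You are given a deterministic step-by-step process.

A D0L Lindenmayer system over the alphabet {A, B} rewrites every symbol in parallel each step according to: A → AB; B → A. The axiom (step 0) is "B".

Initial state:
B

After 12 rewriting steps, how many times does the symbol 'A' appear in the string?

144

0) B
1) A
2) AB
3) ABA
4) ABAAB
5) ABAABABA
6) ABAABABAABAAB
7) ABAABABAABAABABAABABA
8) ABAABABAABAABABAABABAABAABABAABAAB
9) ABAABABAABAABABAABABAABAABABAABAABABAABABAABAABABAABABA
10) ABAABABAABAABABAABABAABAABABAABAABABAABABAABAABABAABABAABAABABAABAABABAABABAABAABABAABAAB
11) ABAABABAABAABABAABABAABAABABAABAABABAABABAABAABABAABABAABA…AABABAABABAABAABABAABABAABAABABAABAABABAABABAABAABABAABABA  (len 144)
12) ABAABABAABAABABAABABAABAABABAABAABABAABABAABAABABAABABAABA…AABABAABABAABAABABAABABAABAABABAABAABABAABABAABAABABAABAAB  (len 233)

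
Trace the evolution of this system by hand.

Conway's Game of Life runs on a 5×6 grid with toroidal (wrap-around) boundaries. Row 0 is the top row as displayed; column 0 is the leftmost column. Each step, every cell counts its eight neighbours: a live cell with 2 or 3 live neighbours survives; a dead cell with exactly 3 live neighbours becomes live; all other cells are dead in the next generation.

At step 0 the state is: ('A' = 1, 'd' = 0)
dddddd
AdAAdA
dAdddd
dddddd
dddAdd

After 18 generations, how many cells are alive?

k=0  dddddd
AdAAdA
dAdddd
dddddd
dddAdd
k=1  ddAAAd
AAAddd
AAAddd
dddddd
dddddd
k=2  ddAAdd
AddddA
AdAddd
dAdddd
dddAdd
k=3  ddAAAd
AdAAdA
AddddA
dAAddd
dddAdd
k=4  dAdddA
AdAddd
dddAAA
AAAddd
dAddAd
k=5  dAAddA
AAAAdd
dddAAA
AAAddd
dddddA
k=6  dddAAA
dddddd
ddddAA
AAAAdd
dddddA
k=7  ddddAA
dddAdd
AAAAAA
AAAAdd
dAdddA
k=8  AdddAA
dAdddd
dddddA
dddddd
dAdAdA
k=9  dAAdAA
ddddAd
dddddd
AdddAd
dddddA
k=10  AddAAA
dddAAA
dddddA
dddddA
dAdAdd
k=11  Addddd
dddAdd
AddddA
AdddAd
ddAAdd
k=12  ddAAdd
AddddA
AdddAA
AAdAAd
dAdAdA
k=13  dAAAdA
AAdAdd
dddAdd
dAdAdd
dAdddA
k=14  dddAdA
AAdAdd
AAdAAd
AdddAd
dAdAdd
k=15  dAdAdd
dAdAdd
dddAAd
AdddAd
AdAAdA
k=16  dAdAdd
dddAdd
ddAAAA
AAAddd
AdAAdA
k=17  AAdAdd
dddddd
AdddAA
dddddd
dddAAA
k=18  AdAAdA
dAddAd
dddddA
AddAdd
AdAAAA

14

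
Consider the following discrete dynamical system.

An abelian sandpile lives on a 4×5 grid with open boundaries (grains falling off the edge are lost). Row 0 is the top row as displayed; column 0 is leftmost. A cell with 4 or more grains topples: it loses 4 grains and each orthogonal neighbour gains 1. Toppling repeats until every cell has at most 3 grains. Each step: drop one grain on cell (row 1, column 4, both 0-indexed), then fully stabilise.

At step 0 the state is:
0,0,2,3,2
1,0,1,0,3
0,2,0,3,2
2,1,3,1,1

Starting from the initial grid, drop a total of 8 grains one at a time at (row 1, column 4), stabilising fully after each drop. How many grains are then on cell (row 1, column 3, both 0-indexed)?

1

k=0  0,0,2,3,2
1,0,1,0,3
0,2,0,3,2
2,1,3,1,1
k=1  0,0,2,3,3
1,0,1,1,0
0,2,0,3,3
2,1,3,1,1
k=2  0,0,2,3,3
1,0,1,1,1
0,2,0,3,3
2,1,3,1,1
k=3  0,0,2,3,3
1,0,1,1,2
0,2,0,3,3
2,1,3,1,1
k=4  0,0,2,3,3
1,0,1,1,3
0,2,0,3,3
2,1,3,1,1
k=5  0,0,3,1,1
1,0,2,0,3
0,2,1,1,1
2,1,3,2,2
k=6  0,0,3,1,2
1,0,2,1,0
0,2,1,1,2
2,1,3,2,2
k=7  0,0,3,1,2
1,0,2,1,1
0,2,1,1,2
2,1,3,2,2
k=8  0,0,3,1,2
1,0,2,1,2
0,2,1,1,2
2,1,3,2,2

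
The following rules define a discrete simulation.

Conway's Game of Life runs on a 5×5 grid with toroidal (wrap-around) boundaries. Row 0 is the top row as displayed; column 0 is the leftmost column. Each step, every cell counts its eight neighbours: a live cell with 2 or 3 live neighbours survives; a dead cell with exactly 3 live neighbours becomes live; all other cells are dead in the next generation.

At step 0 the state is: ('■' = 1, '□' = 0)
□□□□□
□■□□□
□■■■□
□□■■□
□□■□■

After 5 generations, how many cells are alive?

gen 0: □□□□□
□■□□□
□■■■□
□□■■□
□□■□■
gen 1: □□□□□
□■□□□
□■□■□
□□□□■
□□■□□
gen 2: □□□□□
□□■□□
■□■□□
□□■■□
□□□□□
gen 3: □□□□□
□■□□□
□□■□□
□■■■□
□□□□□
gen 4: □□□□□
□□□□□
□□□■□
□■■■□
□□■□□
gen 5: □□□□□
□□□□□
□□□■□
□■□■□
□■■■□

6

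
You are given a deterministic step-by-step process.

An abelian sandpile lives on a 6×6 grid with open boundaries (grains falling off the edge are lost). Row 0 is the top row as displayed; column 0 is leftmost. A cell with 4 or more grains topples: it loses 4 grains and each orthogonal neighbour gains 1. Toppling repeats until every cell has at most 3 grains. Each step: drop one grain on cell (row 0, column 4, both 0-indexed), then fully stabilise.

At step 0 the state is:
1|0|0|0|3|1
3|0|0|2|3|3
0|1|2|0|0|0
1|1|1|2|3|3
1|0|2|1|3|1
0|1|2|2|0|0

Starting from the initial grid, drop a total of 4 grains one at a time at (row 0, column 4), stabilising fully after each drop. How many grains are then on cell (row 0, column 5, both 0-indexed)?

0

0) 1|0|0|0|3|1
3|0|0|2|3|3
0|1|2|0|0|0
1|1|1|2|3|3
1|0|2|1|3|1
0|1|2|2|0|0
1) 1|0|0|1|1|3
3|0|0|3|1|0
0|1|2|0|1|1
1|1|1|2|3|3
1|0|2|1|3|1
0|1|2|2|0|0
2) 1|0|0|1|2|3
3|0|0|3|1|0
0|1|2|0|1|1
1|1|1|2|3|3
1|0|2|1|3|1
0|1|2|2|0|0
3) 1|0|0|1|3|3
3|0|0|3|1|0
0|1|2|0|1|1
1|1|1|2|3|3
1|0|2|1|3|1
0|1|2|2|0|0
4) 1|0|0|2|1|0
3|0|0|3|2|1
0|1|2|0|1|1
1|1|1|2|3|3
1|0|2|1|3|1
0|1|2|2|0|0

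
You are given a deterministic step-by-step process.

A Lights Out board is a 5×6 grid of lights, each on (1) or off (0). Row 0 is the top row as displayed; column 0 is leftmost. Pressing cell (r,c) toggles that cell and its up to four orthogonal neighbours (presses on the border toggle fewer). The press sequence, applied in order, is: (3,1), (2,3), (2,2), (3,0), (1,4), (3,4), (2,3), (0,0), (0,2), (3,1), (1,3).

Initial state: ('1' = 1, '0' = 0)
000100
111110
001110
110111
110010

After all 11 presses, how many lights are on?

t=0: 000100
111110
001110
110111
110010
t=1: 000100
111110
011110
001111
100010
t=2: 000100
111010
010000
001011
100010
t=3: 000100
110010
001100
000011
100010
t=4: 000100
110010
101100
110011
000010
t=5: 000110
110101
101110
110011
000010
t=6: 000110
110101
101100
110100
000000
t=7: 000110
110001
100010
110000
000000
t=8: 110110
010001
100010
110000
000000
t=9: 101010
011001
100010
110000
000000
t=10: 101010
011001
110010
001000
010000
t=11: 101110
010111
110110
001000
010000

14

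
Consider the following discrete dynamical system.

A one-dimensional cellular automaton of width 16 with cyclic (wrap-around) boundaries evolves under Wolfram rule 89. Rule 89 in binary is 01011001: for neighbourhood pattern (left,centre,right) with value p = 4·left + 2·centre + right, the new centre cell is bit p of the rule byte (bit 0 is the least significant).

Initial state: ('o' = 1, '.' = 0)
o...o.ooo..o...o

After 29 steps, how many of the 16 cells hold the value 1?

step 0: o...o.ooo..o...o
step 1: ooo...o.oo..oo.o
step 2: ..ooo...ooo.oo.o
step 3: o.o.ooo.o.o.oo..
step 4: ....o.o.....ooo.
step 5: ooo....oooo.o.oo
step 6: ..oooo.o..o...o.
step 7: o.o..o..o..oo..o
step 8: o..o..o..o.ooo.o
step 9: oo..o..o...o.o.o
step 10: .oo..o..oo.....o
step 11: .ooo..o.oooooo..
step 12: .o.oo...o....ooo
step 13: ...oooo..ooo.o.o
step 14: oo.o..oo.o.o....
step 15: oo..o.oo....ooo.
step 16: ooo...ooooo.o.o.
step 17: o.ooo.o...o.....
step 18: ..o.o..oo..oooo.
step 19: o....o.ooo.o..oo
step 20: oooo...o.o..o.o.
step 21: o..ooo....o.....
step 22: .o.o.oooo..oooo.
step 23: .....o..oo.o..oo
step 24: oooo..o.oo..o.oo
step 25: ...oo...ooo...o.
step 26: oo.oooo.o.ooo..o
step 27: .o.o..o...o.oo.o
step 28: ....o..oo...oo..
step 29: ooo..o.oooo.oooo

12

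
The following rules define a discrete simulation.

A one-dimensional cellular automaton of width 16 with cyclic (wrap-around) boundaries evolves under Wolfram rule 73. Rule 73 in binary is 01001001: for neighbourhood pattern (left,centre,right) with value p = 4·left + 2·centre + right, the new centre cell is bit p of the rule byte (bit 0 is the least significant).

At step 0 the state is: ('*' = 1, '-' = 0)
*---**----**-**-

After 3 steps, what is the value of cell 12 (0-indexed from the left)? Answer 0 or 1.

0

gen 0: *---**----**-**-
gen 1: --*-**-**-**-**-
gen 2: *---**-**-**-**-
gen 3: --*-**-**-**-**-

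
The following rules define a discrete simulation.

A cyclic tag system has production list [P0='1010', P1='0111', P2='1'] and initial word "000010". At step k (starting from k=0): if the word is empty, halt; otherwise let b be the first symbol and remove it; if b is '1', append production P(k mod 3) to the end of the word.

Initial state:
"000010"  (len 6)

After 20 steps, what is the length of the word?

step 0: "000010"  (len 6)
step 1: "00010"  (len 5)
step 2: "0010"  (len 4)
step 3: "010"  (len 3)
step 4: "10"  (len 2)
step 5: "00111"  (len 5)
step 6: "0111"  (len 4)
step 7: "111"  (len 3)
step 8: "110111"  (len 6)
step 9: "101111"  (len 6)
step 10: "011111010"  (len 9)
step 11: "11111010"  (len 8)
step 12: "11110101"  (len 8)
step 13: "11101011010"  (len 11)
step 14: "11010110100111"  (len 14)
step 15: "10101101001111"  (len 14)
step 16: "01011010011111010"  (len 17)
step 17: "1011010011111010"  (len 16)
step 18: "0110100111110101"  (len 16)
step 19: "110100111110101"  (len 15)
step 20: "101001111101010111"  (len 18)

18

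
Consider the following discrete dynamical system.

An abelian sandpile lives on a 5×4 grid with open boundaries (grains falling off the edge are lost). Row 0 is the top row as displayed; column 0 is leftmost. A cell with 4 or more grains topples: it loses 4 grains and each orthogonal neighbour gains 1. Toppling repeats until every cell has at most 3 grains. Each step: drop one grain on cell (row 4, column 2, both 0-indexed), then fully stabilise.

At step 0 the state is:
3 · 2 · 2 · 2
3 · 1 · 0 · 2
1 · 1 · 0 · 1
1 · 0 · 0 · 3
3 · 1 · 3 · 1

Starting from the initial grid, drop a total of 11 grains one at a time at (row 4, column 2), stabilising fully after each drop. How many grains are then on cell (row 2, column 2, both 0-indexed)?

0) 3 · 2 · 2 · 2
3 · 1 · 0 · 2
1 · 1 · 0 · 1
1 · 0 · 0 · 3
3 · 1 · 3 · 1
1) 3 · 2 · 2 · 2
3 · 1 · 0 · 2
1 · 1 · 0 · 1
1 · 0 · 1 · 3
3 · 2 · 0 · 2
2) 3 · 2 · 2 · 2
3 · 1 · 0 · 2
1 · 1 · 0 · 1
1 · 0 · 1 · 3
3 · 2 · 1 · 2
3) 3 · 2 · 2 · 2
3 · 1 · 0 · 2
1 · 1 · 0 · 1
1 · 0 · 1 · 3
3 · 2 · 2 · 2
4) 3 · 2 · 2 · 2
3 · 1 · 0 · 2
1 · 1 · 0 · 1
1 · 0 · 1 · 3
3 · 2 · 3 · 2
5) 3 · 2 · 2 · 2
3 · 1 · 0 · 2
1 · 1 · 0 · 1
1 · 0 · 2 · 3
3 · 3 · 0 · 3
6) 3 · 2 · 2 · 2
3 · 1 · 0 · 2
1 · 1 · 0 · 1
1 · 0 · 2 · 3
3 · 3 · 1 · 3
7) 3 · 2 · 2 · 2
3 · 1 · 0 · 2
1 · 1 · 0 · 1
1 · 0 · 2 · 3
3 · 3 · 2 · 3
8) 3 · 2 · 2 · 2
3 · 1 · 0 · 2
1 · 1 · 0 · 1
1 · 0 · 2 · 3
3 · 3 · 3 · 3
9) 3 · 2 · 2 · 2
3 · 1 · 0 · 2
1 · 1 · 1 · 2
2 · 2 · 0 · 1
0 · 1 · 3 · 1
10) 3 · 2 · 2 · 2
3 · 1 · 0 · 2
1 · 1 · 1 · 2
2 · 2 · 1 · 1
0 · 2 · 0 · 2
11) 3 · 2 · 2 · 2
3 · 1 · 0 · 2
1 · 1 · 1 · 2
2 · 2 · 1 · 1
0 · 2 · 1 · 2

1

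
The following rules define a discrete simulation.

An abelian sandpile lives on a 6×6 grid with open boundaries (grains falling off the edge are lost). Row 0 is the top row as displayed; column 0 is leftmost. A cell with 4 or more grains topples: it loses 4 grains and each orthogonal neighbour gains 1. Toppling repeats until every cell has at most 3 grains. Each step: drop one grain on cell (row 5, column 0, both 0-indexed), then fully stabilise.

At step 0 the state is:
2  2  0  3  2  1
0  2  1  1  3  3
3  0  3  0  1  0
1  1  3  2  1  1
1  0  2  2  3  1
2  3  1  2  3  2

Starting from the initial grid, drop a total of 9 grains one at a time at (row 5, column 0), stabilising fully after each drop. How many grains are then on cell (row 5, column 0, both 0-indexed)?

[0] 2  2  0  3  2  1
0  2  1  1  3  3
3  0  3  0  1  0
1  1  3  2  1  1
1  0  2  2  3  1
2  3  1  2  3  2
[1] 2  2  0  3  2  1
0  2  1  1  3  3
3  0  3  0  1  0
1  1  3  2  1  1
1  0  2  2  3  1
3  3  1  2  3  2
[2] 2  2  0  3  2  1
0  2  1  1  3  3
3  0  3  0  1  0
1  1  3  2  1  1
2  1  2  2  3  1
1  0  2  2  3  2
[3] 2  2  0  3  2  1
0  2  1  1  3  3
3  0  3  0  1  0
1  1  3  2  1  1
2  1  2  2  3  1
2  0  2  2  3  2
[4] 2  2  0  3  2  1
0  2  1  1  3  3
3  0  3  0  1  0
1  1  3  2  1  1
2  1  2  2  3  1
3  0  2  2  3  2
[5] 2  2  0  3  2  1
0  2  1  1  3  3
3  0  3  0  1  0
1  1  3  2  1  1
3  1  2  2  3  1
0  1  2  2  3  2
[6] 2  2  0  3  2  1
0  2  1  1  3  3
3  0  3  0  1  0
1  1  3  2  1  1
3  1  2  2  3  1
1  1  2  2  3  2
[7] 2  2  0  3  2  1
0  2  1  1  3  3
3  0  3  0  1  0
1  1  3  2  1  1
3  1  2  2  3  1
2  1  2  2  3  2
[8] 2  2  0  3  2  1
0  2  1  1  3  3
3  0  3  0  1  0
1  1  3  2  1  1
3  1  2  2  3  1
3  1  2  2  3  2
[9] 2  2  0  3  2  1
0  2  1  1  3  3
3  0  3  0  1  0
2  1  3  2  1  1
0  2  2  2  3  1
1  2  2  2  3  2

1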